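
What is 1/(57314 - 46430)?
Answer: 1/10884 ≈ 9.1878e-5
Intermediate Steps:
1/(57314 - 46430) = 1/10884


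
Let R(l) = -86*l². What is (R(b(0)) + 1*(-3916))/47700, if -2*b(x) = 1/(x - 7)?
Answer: -127937/1558200 ≈ -0.082106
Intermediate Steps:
b(x) = -1/(2*(-7 + x)) (b(x) = -1/(2*(x - 7)) = -1/(2*(-7 + x)))
(R(b(0)) + 1*(-3916))/47700 = (-86/(-14 + 2*0)² + 1*(-3916))/47700 = (-86/(-14 + 0)² - 3916)*(1/47700) = (-86*(-1/(-14))² - 3916)*(1/47700) = (-86*(-1*(-1/14))² - 3916)*(1/47700) = (-86*(1/14)² - 3916)*(1/47700) = (-86*1/196 - 3916)*(1/47700) = (-43/98 - 3916)*(1/47700) = -383811/98*1/47700 = -127937/1558200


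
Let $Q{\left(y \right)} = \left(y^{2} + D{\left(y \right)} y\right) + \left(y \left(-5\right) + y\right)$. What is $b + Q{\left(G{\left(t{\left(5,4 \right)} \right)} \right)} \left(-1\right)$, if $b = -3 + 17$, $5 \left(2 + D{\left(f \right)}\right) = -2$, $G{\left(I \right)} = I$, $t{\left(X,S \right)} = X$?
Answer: $21$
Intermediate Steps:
$D{\left(f \right)} = - \frac{12}{5}$ ($D{\left(f \right)} = -2 + \frac{1}{5} \left(-2\right) = -2 - \frac{2}{5} = - \frac{12}{5}$)
$b = 14$
$Q{\left(y \right)} = y^{2} - \frac{32 y}{5}$ ($Q{\left(y \right)} = \left(y^{2} - \frac{12 y}{5}\right) + \left(y \left(-5\right) + y\right) = \left(y^{2} - \frac{12 y}{5}\right) + \left(- 5 y + y\right) = \left(y^{2} - \frac{12 y}{5}\right) - 4 y = y^{2} - \frac{32 y}{5}$)
$b + Q{\left(G{\left(t{\left(5,4 \right)} \right)} \right)} \left(-1\right) = 14 + \frac{1}{5} \cdot 5 \left(-32 + 5 \cdot 5\right) \left(-1\right) = 14 + \frac{1}{5} \cdot 5 \left(-32 + 25\right) \left(-1\right) = 14 + \frac{1}{5} \cdot 5 \left(-7\right) \left(-1\right) = 14 - -7 = 14 + 7 = 21$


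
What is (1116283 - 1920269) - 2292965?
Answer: -3096951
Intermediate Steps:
(1116283 - 1920269) - 2292965 = -803986 - 2292965 = -3096951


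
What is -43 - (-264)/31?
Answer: -1069/31 ≈ -34.484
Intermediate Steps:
-43 - (-264)/31 = -43 - 22*(-12/31) = -43 + 264/31 = -1069/31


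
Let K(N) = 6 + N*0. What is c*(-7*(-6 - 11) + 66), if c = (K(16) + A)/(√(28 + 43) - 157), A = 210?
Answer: -3136860/12289 - 19980*√71/12289 ≈ -268.96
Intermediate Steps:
K(N) = 6 (K(N) = 6 + 0 = 6)
c = 216/(-157 + √71) (c = (6 + 210)/(√(28 + 43) - 157) = 216/(√71 - 157) = 216/(-157 + √71) ≈ -1.4538)
c*(-7*(-6 - 11) + 66) = (-16956/12289 - 108*√71/12289)*(-7*(-6 - 11) + 66) = (-16956/12289 - 108*√71/12289)*(-7*(-17) + 66) = (-16956/12289 - 108*√71/12289)*(119 + 66) = (-16956/12289 - 108*√71/12289)*185 = -3136860/12289 - 19980*√71/12289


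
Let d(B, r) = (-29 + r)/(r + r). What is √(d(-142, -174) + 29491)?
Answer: √1061697/6 ≈ 171.73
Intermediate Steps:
d(B, r) = (-29 + r)/(2*r) (d(B, r) = (-29 + r)/((2*r)) = (-29 + r)*(1/(2*r)) = (-29 + r)/(2*r))
√(d(-142, -174) + 29491) = √((½)*(-29 - 174)/(-174) + 29491) = √((½)*(-1/174)*(-203) + 29491) = √(7/12 + 29491) = √(353899/12) = √1061697/6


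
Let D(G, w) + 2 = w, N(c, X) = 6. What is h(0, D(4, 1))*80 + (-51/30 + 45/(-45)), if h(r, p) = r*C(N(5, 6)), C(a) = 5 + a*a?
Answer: -27/10 ≈ -2.7000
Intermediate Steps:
C(a) = 5 + a²
D(G, w) = -2 + w
h(r, p) = 41*r (h(r, p) = r*(5 + 6²) = r*(5 + 36) = r*41 = 41*r)
h(0, D(4, 1))*80 + (-51/30 + 45/(-45)) = (41*0)*80 + (-51/30 + 45/(-45)) = 0*80 + (-51*1/30 + 45*(-1/45)) = 0 + (-17/10 - 1) = 0 - 27/10 = -27/10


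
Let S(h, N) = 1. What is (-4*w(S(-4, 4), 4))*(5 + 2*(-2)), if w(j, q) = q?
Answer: -16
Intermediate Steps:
(-4*w(S(-4, 4), 4))*(5 + 2*(-2)) = (-4*4)*(5 + 2*(-2)) = -16*(5 - 4) = -16*1 = -16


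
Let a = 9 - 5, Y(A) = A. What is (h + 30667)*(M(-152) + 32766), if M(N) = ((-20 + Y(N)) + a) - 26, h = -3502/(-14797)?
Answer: 14780623165772/14797 ≈ 9.9889e+8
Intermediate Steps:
h = 3502/14797 (h = -3502*(-1/14797) = 3502/14797 ≈ 0.23667)
a = 4
M(N) = -42 + N (M(N) = ((-20 + N) + 4) - 26 = (-16 + N) - 26 = -42 + N)
(h + 30667)*(M(-152) + 32766) = (3502/14797 + 30667)*((-42 - 152) + 32766) = 453783101*(-194 + 32766)/14797 = (453783101/14797)*32572 = 14780623165772/14797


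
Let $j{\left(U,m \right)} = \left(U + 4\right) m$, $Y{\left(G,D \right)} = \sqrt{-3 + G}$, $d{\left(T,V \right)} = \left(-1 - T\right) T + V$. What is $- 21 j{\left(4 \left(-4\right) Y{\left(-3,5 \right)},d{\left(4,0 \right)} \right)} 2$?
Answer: $3360 - 13440 i \sqrt{6} \approx 3360.0 - 32921.0 i$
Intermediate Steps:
$d{\left(T,V \right)} = V + T \left(-1 - T\right)$ ($d{\left(T,V \right)} = T \left(-1 - T\right) + V = V + T \left(-1 - T\right)$)
$j{\left(U,m \right)} = m \left(4 + U\right)$ ($j{\left(U,m \right)} = \left(4 + U\right) m = m \left(4 + U\right)$)
$- 21 j{\left(4 \left(-4\right) Y{\left(-3,5 \right)},d{\left(4,0 \right)} \right)} 2 = - 21 \left(0 - 4 - 4^{2}\right) \left(4 + 4 \left(-4\right) \sqrt{-3 - 3}\right) 2 = - 21 \left(0 - 4 - 16\right) \left(4 - 16 \sqrt{-6}\right) 2 = - 21 \left(0 - 4 - 16\right) \left(4 - 16 i \sqrt{6}\right) 2 = - 21 \left(- 20 \left(4 - 16 i \sqrt{6}\right)\right) 2 = - 21 \left(-80 + 320 i \sqrt{6}\right) 2 = \left(1680 - 6720 i \sqrt{6}\right) 2 = 3360 - 13440 i \sqrt{6}$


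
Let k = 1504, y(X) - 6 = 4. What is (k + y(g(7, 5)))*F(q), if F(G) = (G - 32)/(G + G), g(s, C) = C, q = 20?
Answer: -2271/5 ≈ -454.20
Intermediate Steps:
F(G) = (-32 + G)/(2*G) (F(G) = (-32 + G)/((2*G)) = (-32 + G)*(1/(2*G)) = (-32 + G)/(2*G))
y(X) = 10 (y(X) = 6 + 4 = 10)
(k + y(g(7, 5)))*F(q) = (1504 + 10)*((½)*(-32 + 20)/20) = 1514*((½)*(1/20)*(-12)) = 1514*(-3/10) = -2271/5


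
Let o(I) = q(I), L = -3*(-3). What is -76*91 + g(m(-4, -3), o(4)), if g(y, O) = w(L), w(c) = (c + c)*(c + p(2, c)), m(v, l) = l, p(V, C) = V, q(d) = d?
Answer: -6718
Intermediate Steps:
L = 9
o(I) = I
w(c) = 2*c*(2 + c) (w(c) = (c + c)*(c + 2) = (2*c)*(2 + c) = 2*c*(2 + c))
g(y, O) = 198 (g(y, O) = 2*9*(2 + 9) = 2*9*11 = 198)
-76*91 + g(m(-4, -3), o(4)) = -76*91 + 198 = -6916 + 198 = -6718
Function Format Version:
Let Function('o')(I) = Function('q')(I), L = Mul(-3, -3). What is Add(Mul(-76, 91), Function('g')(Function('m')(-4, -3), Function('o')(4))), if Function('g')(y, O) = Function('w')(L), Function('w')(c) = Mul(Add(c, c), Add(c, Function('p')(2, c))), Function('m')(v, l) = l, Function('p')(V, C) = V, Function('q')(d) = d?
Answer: -6718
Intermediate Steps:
L = 9
Function('o')(I) = I
Function('w')(c) = Mul(2, c, Add(2, c)) (Function('w')(c) = Mul(Add(c, c), Add(c, 2)) = Mul(Mul(2, c), Add(2, c)) = Mul(2, c, Add(2, c)))
Function('g')(y, O) = 198 (Function('g')(y, O) = Mul(2, 9, Add(2, 9)) = Mul(2, 9, 11) = 198)
Add(Mul(-76, 91), Function('g')(Function('m')(-4, -3), Function('o')(4))) = Add(Mul(-76, 91), 198) = Add(-6916, 198) = -6718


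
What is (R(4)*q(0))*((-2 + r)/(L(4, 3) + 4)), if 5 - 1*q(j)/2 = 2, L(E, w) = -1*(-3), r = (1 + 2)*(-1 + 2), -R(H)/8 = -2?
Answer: 96/7 ≈ 13.714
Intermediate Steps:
R(H) = 16 (R(H) = -8*(-2) = 16)
r = 3 (r = 3*1 = 3)
L(E, w) = 3
q(j) = 6 (q(j) = 10 - 2*2 = 10 - 4 = 6)
(R(4)*q(0))*((-2 + r)/(L(4, 3) + 4)) = (16*6)*((-2 + 3)/(3 + 4)) = 96*(1/7) = 96/7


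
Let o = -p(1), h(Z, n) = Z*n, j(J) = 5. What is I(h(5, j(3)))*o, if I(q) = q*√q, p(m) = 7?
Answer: -875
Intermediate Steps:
o = -7 (o = -1*7 = -7)
I(q) = q^(3/2)
I(h(5, j(3)))*o = (5*5)^(3/2)*(-7) = 25^(3/2)*(-7) = 125*(-7) = -875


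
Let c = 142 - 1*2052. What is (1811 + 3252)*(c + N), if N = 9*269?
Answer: 2587193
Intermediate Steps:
N = 2421
c = -1910 (c = 142 - 2052 = -1910)
(1811 + 3252)*(c + N) = (1811 + 3252)*(-1910 + 2421) = 5063*511 = 2587193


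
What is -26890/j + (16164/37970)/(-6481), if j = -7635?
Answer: 661706378516/187884805695 ≈ 3.5219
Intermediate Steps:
-26890/j + (16164/37970)/(-6481) = -26890/(-7635) + (16164/37970)/(-6481) = -26890*(-1/7635) + (16164*(1/37970))*(-1/6481) = 5378/1527 + (8082/18985)*(-1/6481) = 5378/1527 - 8082/123041785 = 661706378516/187884805695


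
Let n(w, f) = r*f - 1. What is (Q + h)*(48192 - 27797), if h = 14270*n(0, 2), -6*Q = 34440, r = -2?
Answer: -1572250550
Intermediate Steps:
Q = -5740 (Q = -1/6*34440 = -5740)
n(w, f) = -1 - 2*f (n(w, f) = -2*f - 1 = -1 - 2*f)
h = -71350 (h = 14270*(-1 - 2*2) = 14270*(-1 - 4) = 14270*(-5) = -71350)
(Q + h)*(48192 - 27797) = (-5740 - 71350)*(48192 - 27797) = -77090*20395 = -1572250550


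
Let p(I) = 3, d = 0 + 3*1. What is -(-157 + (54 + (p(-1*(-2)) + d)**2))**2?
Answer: -4489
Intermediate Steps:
d = 3 (d = 0 + 3 = 3)
-(-157 + (54 + (p(-1*(-2)) + d)**2))**2 = -(-157 + (54 + (3 + 3)**2))**2 = -(-157 + (54 + 6**2))**2 = -(-157 + (54 + 36))**2 = -(-157 + 90)**2 = -1*(-67)**2 = -1*4489 = -4489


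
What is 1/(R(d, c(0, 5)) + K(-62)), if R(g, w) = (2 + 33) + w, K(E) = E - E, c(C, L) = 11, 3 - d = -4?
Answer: 1/46 ≈ 0.021739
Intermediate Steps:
d = 7 (d = 3 - 1*(-4) = 3 + 4 = 7)
K(E) = 0
R(g, w) = 35 + w
1/(R(d, c(0, 5)) + K(-62)) = 1/((35 + 11) + 0) = 1/(46 + 0) = 1/46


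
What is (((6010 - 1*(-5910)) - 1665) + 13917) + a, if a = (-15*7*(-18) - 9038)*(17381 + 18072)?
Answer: -253393872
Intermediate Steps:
a = -253418044 (a = (-105*(-18) - 9038)*35453 = (1890 - 9038)*35453 = -7148*35453 = -253418044)
(((6010 - 1*(-5910)) - 1665) + 13917) + a = (((6010 - 1*(-5910)) - 1665) + 13917) - 253418044 = (((6010 + 5910) - 1665) + 13917) - 253418044 = ((11920 - 1665) + 13917) - 253418044 = (10255 + 13917) - 253418044 = 24172 - 253418044 = -253393872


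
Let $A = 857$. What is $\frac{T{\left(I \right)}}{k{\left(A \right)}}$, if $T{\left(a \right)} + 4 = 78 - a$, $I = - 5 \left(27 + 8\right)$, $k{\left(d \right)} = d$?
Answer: $\frac{249}{857} \approx 0.29055$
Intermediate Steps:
$I = -175$ ($I = \left(-5\right) 35 = -175$)
$T{\left(a \right)} = 74 - a$ ($T{\left(a \right)} = -4 - \left(-78 + a\right) = 74 - a$)
$\frac{T{\left(I \right)}}{k{\left(A \right)}} = \frac{74 - -175}{857} = \left(74 + 175\right) \frac{1}{857} = 249 \cdot \frac{1}{857} = \frac{249}{857}$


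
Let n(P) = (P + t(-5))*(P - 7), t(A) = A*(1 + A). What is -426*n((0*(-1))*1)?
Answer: 59640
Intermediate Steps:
n(P) = (-7 + P)*(20 + P) (n(P) = (P - 5*(1 - 5))*(P - 7) = (P - 5*(-4))*(-7 + P) = (P + 20)*(-7 + P) = (20 + P)*(-7 + P) = (-7 + P)*(20 + P))
-426*n((0*(-1))*1) = -426*(-140 + ((0*(-1))*1)² + 13*((0*(-1))*1)) = -426*(-140 + (0*1)² + 13*(0*1)) = -426*(-140 + 0² + 13*0) = -426*(-140 + 0 + 0) = -426*(-140) = 59640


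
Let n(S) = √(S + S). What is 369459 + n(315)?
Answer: 369459 + 3*√70 ≈ 3.6948e+5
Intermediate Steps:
n(S) = √2*√S (n(S) = √(2*S) = √2*√S)
369459 + n(315) = 369459 + √2*√315 = 369459 + √2*(3*√35) = 369459 + 3*√70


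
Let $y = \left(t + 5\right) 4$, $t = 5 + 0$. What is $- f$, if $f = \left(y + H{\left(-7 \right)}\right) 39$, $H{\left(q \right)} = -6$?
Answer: $-1326$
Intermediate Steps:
$t = 5$
$y = 40$ ($y = \left(5 + 5\right) 4 = 10 \cdot 4 = 40$)
$f = 1326$ ($f = \left(40 - 6\right) 39 = 34 \cdot 39 = 1326$)
$- f = \left(-1\right) 1326 = -1326$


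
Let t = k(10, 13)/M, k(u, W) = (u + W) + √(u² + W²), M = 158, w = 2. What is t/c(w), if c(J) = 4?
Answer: 23/632 + √269/632 ≈ 0.062344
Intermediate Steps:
k(u, W) = W + u + √(W² + u²) (k(u, W) = (W + u) + √(W² + u²) = W + u + √(W² + u²))
t = 23/158 + √269/158 (t = (13 + 10 + √(13² + 10²))/158 = (13 + 10 + √(169 + 100))*(1/158) = (13 + 10 + √269)*(1/158) = (23 + √269)*(1/158) = 23/158 + √269/158 ≈ 0.24937)
t/c(w) = (23/158 + √269/158)/4 = (23/158 + √269/158)*(¼) = 23/632 + √269/632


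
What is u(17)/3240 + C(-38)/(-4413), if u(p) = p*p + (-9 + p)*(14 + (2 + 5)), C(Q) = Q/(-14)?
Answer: 4685209/33362280 ≈ 0.14043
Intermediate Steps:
C(Q) = -Q/14 (C(Q) = Q*(-1/14) = -Q/14)
u(p) = -189 + p² + 21*p (u(p) = p² + (-9 + p)*(14 + 7) = p² + (-9 + p)*21 = p² + (-189 + 21*p) = -189 + p² + 21*p)
u(17)/3240 + C(-38)/(-4413) = (-189 + 17² + 21*17)/3240 - 1/14*(-38)/(-4413) = (-189 + 289 + 357)*(1/3240) + (19/7)*(-1/4413) = 457*(1/3240) - 19/30891 = 457/3240 - 19/30891 = 4685209/33362280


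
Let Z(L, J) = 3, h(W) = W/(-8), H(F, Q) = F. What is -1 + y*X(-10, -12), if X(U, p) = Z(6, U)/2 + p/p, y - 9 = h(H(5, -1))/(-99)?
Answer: 34081/1584 ≈ 21.516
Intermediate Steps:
h(W) = -W/8 (h(W) = W*(-⅛) = -W/8)
y = 7133/792 (y = 9 - ⅛*5/(-99) = 9 - 5/8*(-1/99) = 9 + 5/792 = 7133/792 ≈ 9.0063)
X(U, p) = 5/2 (X(U, p) = 3/2 + p/p = 3*(½) + 1 = 3/2 + 1 = 5/2)
-1 + y*X(-10, -12) = -1 + (7133/792)*(5/2) = -1 + 35665/1584 = 34081/1584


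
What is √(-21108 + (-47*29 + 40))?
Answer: I*√22431 ≈ 149.77*I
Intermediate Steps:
√(-21108 + (-47*29 + 40)) = √(-21108 + (-1363 + 40)) = √(-21108 - 1323) = √(-22431) = I*√22431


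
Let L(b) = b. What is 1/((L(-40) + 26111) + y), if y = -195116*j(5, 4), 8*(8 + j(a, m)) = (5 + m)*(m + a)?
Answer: -2/777101 ≈ -2.5737e-6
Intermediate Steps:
j(a, m) = -8 + (5 + m)*(a + m)/8 (j(a, m) = -8 + ((5 + m)*(m + a))/8 = -8 + ((5 + m)*(a + m))/8 = -8 + (5 + m)*(a + m)/8)
y = -829243/2 (y = -195116*(-8 + (⅛)*4² + (5/8)*5 + (5/8)*4 + (⅛)*5*4) = -195116*(-8 + (⅛)*16 + 25/8 + 5/2 + 5/2) = -195116*(-8 + 2 + 25/8 + 5/2 + 5/2) = -195116*17/8 = -829243/2 ≈ -4.1462e+5)
1/((L(-40) + 26111) + y) = 1/((-40 + 26111) - 829243/2) = 1/(26071 - 829243/2) = 1/(-777101/2) = -2/777101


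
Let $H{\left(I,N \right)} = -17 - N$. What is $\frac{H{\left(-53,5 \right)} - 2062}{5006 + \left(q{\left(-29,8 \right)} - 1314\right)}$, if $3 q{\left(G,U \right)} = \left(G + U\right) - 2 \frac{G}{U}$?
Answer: $- \frac{25008}{44249} \approx -0.56517$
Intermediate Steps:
$q{\left(G,U \right)} = \frac{G}{3} + \frac{U}{3} - \frac{2 G}{3 U}$ ($q{\left(G,U \right)} = \frac{\left(G + U\right) - 2 \frac{G}{U}}{3} = \frac{\left(G + U\right) - \frac{2 G}{U}}{3} = \frac{G + U - \frac{2 G}{U}}{3} = \frac{G}{3} + \frac{U}{3} - \frac{2 G}{3 U}$)
$\frac{H{\left(-53,5 \right)} - 2062}{5006 + \left(q{\left(-29,8 \right)} - 1314\right)} = \frac{\left(-17 - 5\right) - 2062}{5006 - \left(1314 - \frac{\left(-2\right) \left(-29\right) + 8 \left(-29 + 8\right)}{3 \cdot 8}\right)} = \frac{\left(-17 - 5\right) - 2062}{5006 - \left(1314 - \frac{58 + 8 \left(-21\right)}{24}\right)} = \frac{-22 - 2062}{5006 - \left(1314 - \frac{58 - 168}{24}\right)} = - \frac{2084}{5006 - \left(1314 - - \frac{55}{12}\right)} = - \frac{2084}{5006 - \frac{15823}{12}} = - \frac{2084}{\frac{44249}{12}} = \left(-2084\right) \frac{12}{44249} = - \frac{25008}{44249}$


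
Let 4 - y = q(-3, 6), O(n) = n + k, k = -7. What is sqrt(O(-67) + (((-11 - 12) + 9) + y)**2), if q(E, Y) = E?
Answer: 5*I ≈ 5.0*I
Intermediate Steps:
O(n) = -7 + n (O(n) = n - 7 = -7 + n)
y = 7 (y = 4 - 1*(-3) = 4 + 3 = 7)
sqrt(O(-67) + (((-11 - 12) + 9) + y)**2) = sqrt((-7 - 67) + (((-11 - 12) + 9) + 7)**2) = sqrt(-74 + ((-23 + 9) + 7)**2) = sqrt(-74 + (-14 + 7)**2) = sqrt(-74 + (-7)**2) = sqrt(-74 + 49) = sqrt(-25) = 5*I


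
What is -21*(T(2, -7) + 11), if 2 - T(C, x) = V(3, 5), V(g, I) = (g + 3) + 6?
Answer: -21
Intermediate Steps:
V(g, I) = 9 + g (V(g, I) = (3 + g) + 6 = 9 + g)
T(C, x) = -10 (T(C, x) = 2 - (9 + 3) = 2 - 1*12 = 2 - 12 = -10)
-21*(T(2, -7) + 11) = -21*(-10 + 11) = -21*1 = -21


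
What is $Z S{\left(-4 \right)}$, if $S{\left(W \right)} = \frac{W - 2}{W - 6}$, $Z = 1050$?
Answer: $630$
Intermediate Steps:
$S{\left(W \right)} = \frac{-2 + W}{-6 + W}$
$Z S{\left(-4 \right)} = 1050 \frac{-2 - 4}{-6 - 4} = 1050 \frac{1}{-10} \left(-6\right) = 1050 \left(\left(- \frac{1}{10}\right) \left(-6\right)\right) = 1050 \cdot \frac{3}{5} = 630$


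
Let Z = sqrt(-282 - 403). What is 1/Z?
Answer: -I*sqrt(685)/685 ≈ -0.038208*I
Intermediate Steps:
Z = I*sqrt(685) (Z = sqrt(-685) = I*sqrt(685) ≈ 26.173*I)
1/Z = 1/(I*sqrt(685)) = -I*sqrt(685)/685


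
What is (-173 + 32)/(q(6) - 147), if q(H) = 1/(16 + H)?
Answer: 3102/3233 ≈ 0.95948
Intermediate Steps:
(-173 + 32)/(q(6) - 147) = (-173 + 32)/(1/(16 + 6) - 147) = -141/(1/22 - 147) = -141/(-3233/22) = -141*(-22/3233) = 3102/3233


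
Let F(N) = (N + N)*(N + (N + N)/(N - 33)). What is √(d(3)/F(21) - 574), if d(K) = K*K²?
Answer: I*√703105/35 ≈ 23.958*I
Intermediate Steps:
F(N) = 2*N*(N + 2*N/(-33 + N)) (F(N) = (2*N)*(N + (2*N)/(-33 + N)) = (2*N)*(N + 2*N/(-33 + N)) = 2*N*(N + 2*N/(-33 + N)))
d(K) = K³
√(d(3)/F(21) - 574) = √(3³/((2*21²*(-31 + 21)/(-33 + 21))) - 574) = √(27/((2*441*(-10)/(-12))) - 574) = √(27/((2*441*(-1/12)*(-10))) - 574) = √(27/735 - 574) = √(27*(1/735) - 574) = √(9/245 - 574) = √(-140621/245) = I*√703105/35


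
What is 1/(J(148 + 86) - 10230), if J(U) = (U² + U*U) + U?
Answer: 1/99516 ≈ 1.0049e-5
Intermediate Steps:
J(U) = U + 2*U² (J(U) = (U² + U²) + U = 2*U² + U = U + 2*U²)
1/(J(148 + 86) - 10230) = 1/((148 + 86)*(1 + 2*(148 + 86)) - 10230) = 1/(234*(1 + 2*234) - 10230) = 1/(234*(1 + 468) - 10230) = 1/(234*469 - 10230) = 1/(109746 - 10230) = 1/99516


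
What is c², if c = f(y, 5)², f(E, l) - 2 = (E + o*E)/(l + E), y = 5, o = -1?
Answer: 16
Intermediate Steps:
f(E, l) = 2 (f(E, l) = 2 + (E - E)/(l + E) = 2 + 0/(E + l) = 2 + 0 = 2)
c = 4 (c = 2² = 4)
c² = 4² = 16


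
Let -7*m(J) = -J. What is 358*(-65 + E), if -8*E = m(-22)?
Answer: -323811/14 ≈ -23129.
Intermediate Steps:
m(J) = J/7 (m(J) = -(-1)*J/7 = J/7)
E = 11/28 (E = -(-22)/56 = -⅛*(-22/7) = 11/28 ≈ 0.39286)
358*(-65 + E) = 358*(-65 + 11/28) = 358*(-1809/28) = -323811/14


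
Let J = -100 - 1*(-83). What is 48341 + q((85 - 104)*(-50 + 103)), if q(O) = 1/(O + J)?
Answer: 49501183/1024 ≈ 48341.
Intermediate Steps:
J = -17 (J = -100 + 83 = -17)
q(O) = 1/(-17 + O) (q(O) = 1/(O - 17) = 1/(-17 + O))
48341 + q((85 - 104)*(-50 + 103)) = 48341 + 1/(-17 + (85 - 104)*(-50 + 103)) = 48341 + 1/(-17 - 19*53) = 48341 + 1/(-17 - 1007) = 48341 + 1/(-1024) = 48341 - 1/1024 = 49501183/1024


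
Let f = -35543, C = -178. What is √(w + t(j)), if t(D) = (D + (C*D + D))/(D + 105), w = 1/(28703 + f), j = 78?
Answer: I*√362765852590/69540 ≈ 8.6612*I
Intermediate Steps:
w = -1/6840 (w = 1/(28703 - 35543) = 1/(-6840) = -1/6840 ≈ -0.00014620)
t(D) = -176*D/(105 + D) (t(D) = (D + (-178*D + D))/(D + 105) = (D - 177*D)/(105 + D) = (-176*D)/(105 + D) = -176*D/(105 + D))
√(w + t(j)) = √(-1/6840 - 176*78/(105 + 78)) = √(-1/6840 - 176*78/183) = √(-1/6840 - 176*78*1/183) = √(-1/6840 - 4576/61) = √(-31299901/417240) = I*√362765852590/69540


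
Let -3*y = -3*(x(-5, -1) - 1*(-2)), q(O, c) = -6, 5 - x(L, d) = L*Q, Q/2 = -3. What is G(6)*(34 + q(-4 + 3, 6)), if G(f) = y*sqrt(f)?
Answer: -644*sqrt(6) ≈ -1577.5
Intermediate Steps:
Q = -6 (Q = 2*(-3) = -6)
x(L, d) = 5 + 6*L (x(L, d) = 5 - L*(-6) = 5 - (-6)*L = 5 + 6*L)
y = -23 (y = -(-1)*((5 + 6*(-5)) - 1*(-2)) = -(-1)*((5 - 30) + 2) = -(-1)*(-25 + 2) = -(-1)*(-23) = -1/3*69 = -23)
G(f) = -23*sqrt(f)
G(6)*(34 + q(-4 + 3, 6)) = (-23*sqrt(6))*(34 - 6) = -23*sqrt(6)*28 = -644*sqrt(6)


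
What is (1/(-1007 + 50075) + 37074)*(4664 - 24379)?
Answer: -35864483755595/49068 ≈ -7.3091e+8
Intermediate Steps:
(1/(-1007 + 50075) + 37074)*(4664 - 24379) = (1/49068 + 37074)*(-19715) = (1819147033/49068)*(-19715) = -35864483755595/49068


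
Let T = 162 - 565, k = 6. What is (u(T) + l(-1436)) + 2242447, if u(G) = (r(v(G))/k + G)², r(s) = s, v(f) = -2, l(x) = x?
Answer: 21633199/9 ≈ 2.4037e+6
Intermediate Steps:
T = -403
u(G) = (-⅓ + G)² (u(G) = (-2/6 + G)² = (-2*⅙ + G)² = (-⅓ + G)²)
(u(T) + l(-1436)) + 2242447 = ((-1 + 3*(-403))²/9 - 1436) + 2242447 = ((-1 - 1209)²/9 - 1436) + 2242447 = ((⅑)*(-1210)² - 1436) + 2242447 = ((⅑)*1464100 - 1436) + 2242447 = (1464100/9 - 1436) + 2242447 = 1451176/9 + 2242447 = 21633199/9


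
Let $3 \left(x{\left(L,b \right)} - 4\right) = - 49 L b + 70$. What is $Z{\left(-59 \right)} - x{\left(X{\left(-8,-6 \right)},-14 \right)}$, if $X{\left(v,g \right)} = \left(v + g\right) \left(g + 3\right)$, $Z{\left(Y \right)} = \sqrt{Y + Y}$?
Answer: $- \frac{28894}{3} + i \sqrt{118} \approx -9631.3 + 10.863 i$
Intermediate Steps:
$Z{\left(Y \right)} = \sqrt{2} \sqrt{Y}$ ($Z{\left(Y \right)} = \sqrt{2 Y} = \sqrt{2} \sqrt{Y}$)
$X{\left(v,g \right)} = \left(3 + g\right) \left(g + v\right)$ ($X{\left(v,g \right)} = \left(g + v\right) \left(3 + g\right) = \left(3 + g\right) \left(g + v\right)$)
$x{\left(L,b \right)} = \frac{82}{3} - \frac{49 L b}{3}$ ($x{\left(L,b \right)} = 4 + \frac{- 49 L b + 70}{3} = 4 + \frac{70 - 49 L b}{3} = 4 - \left(- \frac{70}{3} + \frac{49 L b}{3}\right) = \frac{82}{3} - \frac{49 L b}{3}$)
$Z{\left(-59 \right)} - x{\left(X{\left(-8,-6 \right)},-14 \right)} = \sqrt{2} \sqrt{-59} - \left(\frac{82}{3} - \frac{49}{3} \left(\left(-6\right)^{2} + 3 \left(-6\right) + 3 \left(-8\right) - -48\right) \left(-14\right)\right) = \sqrt{2} i \sqrt{59} - \left(\frac{82}{3} - \frac{49}{3} \left(36 - 18 - 24 + 48\right) \left(-14\right)\right) = i \sqrt{118} - \left(\frac{82}{3} - 686 \left(-14\right)\right) = i \sqrt{118} - \left(\frac{82}{3} + 9604\right) = i \sqrt{118} - \frac{28894}{3} = - \frac{28894}{3} + i \sqrt{118}$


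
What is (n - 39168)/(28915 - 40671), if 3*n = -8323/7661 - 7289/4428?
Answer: 3986170076905/1196393119344 ≈ 3.3318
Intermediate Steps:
n = -92695273/101768724 (n = (-8323/7661 - 7289/4428)/3 = (⅓)*(-92695273/33922908) = -92695273/101768724 ≈ -0.91084)
(n - 39168)/(28915 - 40671) = (-92695273/101768724 - 39168)/(28915 - 40671) = -3986170076905/101768724/(-11756) = -3986170076905/101768724*(-1/11756) = 3986170076905/1196393119344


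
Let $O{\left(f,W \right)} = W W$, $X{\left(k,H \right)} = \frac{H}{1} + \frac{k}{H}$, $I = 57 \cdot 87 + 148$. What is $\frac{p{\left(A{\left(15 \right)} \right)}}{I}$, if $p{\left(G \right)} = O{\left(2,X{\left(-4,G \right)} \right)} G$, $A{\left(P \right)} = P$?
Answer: $\frac{48841}{76605} \approx 0.63757$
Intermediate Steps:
$I = 5107$ ($I = 4959 + 148 = 5107$)
$X{\left(k,H \right)} = H + \frac{k}{H}$ ($X{\left(k,H \right)} = H 1 + \frac{k}{H} = H + \frac{k}{H}$)
$O{\left(f,W \right)} = W^{2}$
$p{\left(G \right)} = G \left(G - \frac{4}{G}\right)^{2}$ ($p{\left(G \right)} = \left(G - \frac{4}{G}\right)^{2} G = G \left(G - \frac{4}{G}\right)^{2}$)
$\frac{p{\left(A{\left(15 \right)} \right)}}{I} = \frac{\frac{1}{15} \left(-4 + 15^{2}\right)^{2}}{5107} = \frac{\left(-4 + 225\right)^{2}}{15} \cdot \frac{1}{5107} = \frac{221^{2}}{15} \cdot \frac{1}{5107} = \frac{1}{15} \cdot 48841 \cdot \frac{1}{5107} = \frac{48841}{15} \cdot \frac{1}{5107} = \frac{48841}{76605}$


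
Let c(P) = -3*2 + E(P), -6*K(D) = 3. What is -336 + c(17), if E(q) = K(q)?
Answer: -685/2 ≈ -342.50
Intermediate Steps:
K(D) = -½ (K(D) = -⅙*3 = -½)
E(q) = -½
c(P) = -13/2 (c(P) = -3*2 - ½ = -6 - ½ = -13/2)
-336 + c(17) = -336 - 13/2 = -685/2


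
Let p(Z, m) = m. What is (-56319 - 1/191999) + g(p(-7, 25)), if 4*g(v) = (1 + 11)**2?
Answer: -10806279718/191999 ≈ -56283.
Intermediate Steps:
g(v) = 36 (g(v) = (1 + 11)**2/4 = (1/4)*12**2 = (1/4)*144 = 36)
(-56319 - 1/191999) + g(p(-7, 25)) = (-56319 - 1/191999) + 36 = -10813191682/191999 + 36 = -10806279718/191999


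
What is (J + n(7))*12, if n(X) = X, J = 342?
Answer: 4188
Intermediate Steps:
(J + n(7))*12 = (342 + 7)*12 = 349*12 = 4188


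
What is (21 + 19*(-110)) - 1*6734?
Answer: -8803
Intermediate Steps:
(21 + 19*(-110)) - 1*6734 = (21 - 2090) - 6734 = -2069 - 6734 = -8803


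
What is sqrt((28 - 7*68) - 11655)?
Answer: 7*I*sqrt(247) ≈ 110.01*I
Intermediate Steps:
sqrt((28 - 7*68) - 11655) = sqrt((28 - 476) - 11655) = sqrt(-448 - 11655) = sqrt(-12103) = 7*I*sqrt(247)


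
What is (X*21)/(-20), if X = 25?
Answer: -105/4 ≈ -26.250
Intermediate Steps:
(X*21)/(-20) = (25*21)/(-20) = 525*(-1/20) = -105/4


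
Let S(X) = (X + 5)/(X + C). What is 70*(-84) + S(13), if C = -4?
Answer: -5878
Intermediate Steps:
S(X) = (5 + X)/(-4 + X) (S(X) = (X + 5)/(X - 4) = (5 + X)/(-4 + X))
70*(-84) + S(13) = 70*(-84) + (5 + 13)/(-4 + 13) = -5880 + 18/9 = -5880 + (1/9)*18 = -5880 + 2 = -5878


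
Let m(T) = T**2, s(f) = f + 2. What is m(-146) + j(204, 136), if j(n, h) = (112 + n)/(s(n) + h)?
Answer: 3645194/171 ≈ 21317.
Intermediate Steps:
s(f) = 2 + f
j(n, h) = (112 + n)/(2 + h + n) (j(n, h) = (112 + n)/((2 + n) + h) = (112 + n)/(2 + h + n))
m(-146) + j(204, 136) = (-146)**2 + (112 + 204)/(2 + 136 + 204) = 21316 + 316/342 = 21316 + (1/342)*316 = 21316 + 158/171 = 3645194/171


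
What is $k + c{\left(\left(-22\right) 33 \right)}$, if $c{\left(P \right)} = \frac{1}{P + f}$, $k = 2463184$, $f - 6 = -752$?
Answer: $\frac{3625806847}{1472} \approx 2.4632 \cdot 10^{6}$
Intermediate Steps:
$f = -746$ ($f = 6 - 752 = -746$)
$c{\left(P \right)} = \frac{1}{-746 + P}$ ($c{\left(P \right)} = \frac{1}{P - 746} = \frac{1}{-746 + P}$)
$k + c{\left(\left(-22\right) 33 \right)} = 2463184 + \frac{1}{-746 - 726} = 2463184 + \frac{1}{-1472} = 2463184 - \frac{1}{1472} = \frac{3625806847}{1472}$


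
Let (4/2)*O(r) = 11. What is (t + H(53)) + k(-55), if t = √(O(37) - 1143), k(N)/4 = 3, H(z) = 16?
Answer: 28 + 5*I*√182/2 ≈ 28.0 + 33.727*I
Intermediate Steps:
O(r) = 11/2 (O(r) = (½)*11 = 11/2)
k(N) = 12 (k(N) = 4*3 = 12)
t = 5*I*√182/2 (t = √(11/2 - 1143) = √(-2275/2) = 5*I*√182/2 ≈ 33.727*I)
(t + H(53)) + k(-55) = (5*I*√182/2 + 16) + 12 = (16 + 5*I*√182/2) + 12 = 28 + 5*I*√182/2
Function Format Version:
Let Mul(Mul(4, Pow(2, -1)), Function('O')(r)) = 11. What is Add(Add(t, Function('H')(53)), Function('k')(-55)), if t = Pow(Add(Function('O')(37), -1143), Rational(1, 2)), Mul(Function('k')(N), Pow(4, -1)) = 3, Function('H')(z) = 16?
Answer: Add(28, Mul(Rational(5, 2), I, Pow(182, Rational(1, 2)))) ≈ Add(28.000, Mul(33.727, I))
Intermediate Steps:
Function('O')(r) = Rational(11, 2) (Function('O')(r) = Mul(Rational(1, 2), 11) = Rational(11, 2))
Function('k')(N) = 12 (Function('k')(N) = Mul(4, 3) = 12)
t = Mul(Rational(5, 2), I, Pow(182, Rational(1, 2))) (t = Pow(Add(Rational(11, 2), -1143), Rational(1, 2)) = Pow(Rational(-2275, 2), Rational(1, 2)) = Mul(Rational(5, 2), I, Pow(182, Rational(1, 2))) ≈ Mul(33.727, I))
Add(Add(t, Function('H')(53)), Function('k')(-55)) = Add(Add(Mul(Rational(5, 2), I, Pow(182, Rational(1, 2))), 16), 12) = Add(Add(16, Mul(Rational(5, 2), I, Pow(182, Rational(1, 2)))), 12) = Add(28, Mul(Rational(5, 2), I, Pow(182, Rational(1, 2))))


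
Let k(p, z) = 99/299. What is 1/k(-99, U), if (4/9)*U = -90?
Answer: 299/99 ≈ 3.0202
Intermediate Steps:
U = -405/2 (U = (9/4)*(-90) = -405/2 ≈ -202.50)
k(p, z) = 99/299 (k(p, z) = 99*(1/299) = 99/299)
1/k(-99, U) = 1/(99/299) = 299/99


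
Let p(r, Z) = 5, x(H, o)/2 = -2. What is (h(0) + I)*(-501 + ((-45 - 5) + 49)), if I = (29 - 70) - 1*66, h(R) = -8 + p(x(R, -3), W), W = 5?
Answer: 55220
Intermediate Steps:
x(H, o) = -4 (x(H, o) = 2*(-2) = -4)
h(R) = -3 (h(R) = -8 + 5 = -3)
I = -107 (I = -41 - 66 = -107)
(h(0) + I)*(-501 + ((-45 - 5) + 49)) = (-3 - 107)*(-501 + ((-45 - 5) + 49)) = -110*(-501 + (-50 + 49)) = -110*(-501 - 1) = -110*(-502) = 55220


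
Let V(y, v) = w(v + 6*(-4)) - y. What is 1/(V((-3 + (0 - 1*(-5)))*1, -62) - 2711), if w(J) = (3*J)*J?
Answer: 1/19475 ≈ 5.1348e-5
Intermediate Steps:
w(J) = 3*J**2
V(y, v) = -y + 3*(-24 + v)**2 (V(y, v) = 3*(v + 6*(-4))**2 - y = 3*(v - 24)**2 - y = 3*(-24 + v)**2 - y = -y + 3*(-24 + v)**2)
1/(V((-3 + (0 - 1*(-5)))*1, -62) - 2711) = 1/((-(-3 + (0 - 1*(-5))) + 3*(-24 - 62)**2) - 2711) = 1/((-(-3 + (0 + 5)) + 3*(-86)**2) - 2711) = 1/((-(-3 + 5) + 3*7396) - 2711) = 1/((-2 + 22188) - 2711) = 1/(22186 - 2711) = 1/19475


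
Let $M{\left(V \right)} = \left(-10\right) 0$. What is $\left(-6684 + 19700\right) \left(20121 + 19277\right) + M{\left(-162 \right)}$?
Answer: $512804368$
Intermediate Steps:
$M{\left(V \right)} = 0$
$\left(-6684 + 19700\right) \left(20121 + 19277\right) + M{\left(-162 \right)} = \left(-6684 + 19700\right) \left(20121 + 19277\right) + 0 = 13016 \cdot 39398 + 0 = 512804368 + 0 = 512804368$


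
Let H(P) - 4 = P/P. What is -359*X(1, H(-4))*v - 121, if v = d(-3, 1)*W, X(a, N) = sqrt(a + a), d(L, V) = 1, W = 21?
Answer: -121 - 7539*sqrt(2) ≈ -10783.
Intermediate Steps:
H(P) = 5 (H(P) = 4 + P/P = 4 + 1 = 5)
X(a, N) = sqrt(2)*sqrt(a) (X(a, N) = sqrt(2*a) = sqrt(2)*sqrt(a))
v = 21 (v = 1*21 = 21)
-359*X(1, H(-4))*v - 121 = -359*sqrt(2)*sqrt(1)*21 - 121 = -359*sqrt(2)*1*21 - 121 = -359*sqrt(2)*21 - 121 = -7539*sqrt(2) - 121 = -121 - 7539*sqrt(2)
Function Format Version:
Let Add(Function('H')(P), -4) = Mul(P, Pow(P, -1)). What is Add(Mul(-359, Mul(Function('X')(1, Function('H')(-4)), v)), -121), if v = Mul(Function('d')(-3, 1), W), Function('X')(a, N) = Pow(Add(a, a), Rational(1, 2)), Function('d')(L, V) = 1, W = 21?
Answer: Add(-121, Mul(-7539, Pow(2, Rational(1, 2)))) ≈ -10783.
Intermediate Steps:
Function('H')(P) = 5 (Function('H')(P) = Add(4, Mul(P, Pow(P, -1))) = Add(4, 1) = 5)
Function('X')(a, N) = Mul(Pow(2, Rational(1, 2)), Pow(a, Rational(1, 2))) (Function('X')(a, N) = Pow(Mul(2, a), Rational(1, 2)) = Mul(Pow(2, Rational(1, 2)), Pow(a, Rational(1, 2))))
v = 21 (v = Mul(1, 21) = 21)
Add(Mul(-359, Mul(Function('X')(1, Function('H')(-4)), v)), -121) = Add(Mul(-359, Mul(Mul(Pow(2, Rational(1, 2)), Pow(1, Rational(1, 2))), 21)), -121) = Add(Mul(-359, Mul(Mul(Pow(2, Rational(1, 2)), 1), 21)), -121) = Add(Mul(-359, Mul(Pow(2, Rational(1, 2)), 21)), -121) = Add(Mul(-359, Mul(21, Pow(2, Rational(1, 2)))), -121) = Add(Mul(-7539, Pow(2, Rational(1, 2))), -121) = Add(-121, Mul(-7539, Pow(2, Rational(1, 2))))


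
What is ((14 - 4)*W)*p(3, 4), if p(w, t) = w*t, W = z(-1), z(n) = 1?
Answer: 120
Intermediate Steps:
W = 1
p(w, t) = t*w
((14 - 4)*W)*p(3, 4) = ((14 - 4)*1)*(4*3) = (10*1)*12 = 10*12 = 120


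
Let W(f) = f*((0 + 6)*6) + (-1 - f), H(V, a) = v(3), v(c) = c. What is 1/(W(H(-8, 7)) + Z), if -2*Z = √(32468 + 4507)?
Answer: 416/6289 + 10*√1479/6289 ≈ 0.12730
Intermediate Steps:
H(V, a) = 3
W(f) = -1 + 35*f (W(f) = f*(6*6) + (-1 - f) = f*36 + (-1 - f) = 36*f + (-1 - f) = -1 + 35*f)
Z = -5*√1479/2 (Z = -√(32468 + 4507)/2 = -5*√1479/2 ≈ -96.144)
1/(W(H(-8, 7)) + Z) = 1/((-1 + 35*3) - 5*√1479/2) = 1/((-1 + 105) - 5*√1479/2) = 1/(104 - 5*√1479/2)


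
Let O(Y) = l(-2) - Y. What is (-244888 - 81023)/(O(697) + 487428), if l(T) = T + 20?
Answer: -325911/486749 ≈ -0.66957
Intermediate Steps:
l(T) = 20 + T
O(Y) = 18 - Y (O(Y) = (20 - 2) - Y = 18 - Y)
(-244888 - 81023)/(O(697) + 487428) = (-244888 - 81023)/((18 - 1*697) + 487428) = -325911/((18 - 697) + 487428) = -325911/(-679 + 487428) = -325911/486749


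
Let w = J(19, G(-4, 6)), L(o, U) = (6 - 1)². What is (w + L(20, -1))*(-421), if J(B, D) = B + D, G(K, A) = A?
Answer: -21050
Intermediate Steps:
L(o, U) = 25 (L(o, U) = 5² = 25)
w = 25 (w = 19 + 6 = 25)
(w + L(20, -1))*(-421) = (25 + 25)*(-421) = 50*(-421) = -21050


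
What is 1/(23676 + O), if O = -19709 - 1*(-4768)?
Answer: 1/8735 ≈ 0.00011448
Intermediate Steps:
O = -14941 (O = -19709 + 4768 = -14941)
1/(23676 + O) = 1/(23676 - 14941) = 1/8735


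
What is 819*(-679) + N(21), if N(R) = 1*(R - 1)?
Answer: -556081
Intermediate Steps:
N(R) = -1 + R (N(R) = 1*(-1 + R) = -1 + R)
819*(-679) + N(21) = 819*(-679) + (-1 + 21) = -556101 + 20 = -556081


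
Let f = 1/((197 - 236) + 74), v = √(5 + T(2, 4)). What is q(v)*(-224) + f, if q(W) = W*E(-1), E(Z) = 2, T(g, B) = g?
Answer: 1/35 - 448*√7 ≈ -1185.3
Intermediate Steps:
v = √7 (v = √(5 + 2) = √7 ≈ 2.6458)
q(W) = 2*W (q(W) = W*2 = 2*W)
f = 1/35 (f = 1/(-39 + 74) = 1/35 ≈ 0.028571)
q(v)*(-224) + f = (2*√7)*(-224) + 1/35 = -448*√7 + 1/35 = 1/35 - 448*√7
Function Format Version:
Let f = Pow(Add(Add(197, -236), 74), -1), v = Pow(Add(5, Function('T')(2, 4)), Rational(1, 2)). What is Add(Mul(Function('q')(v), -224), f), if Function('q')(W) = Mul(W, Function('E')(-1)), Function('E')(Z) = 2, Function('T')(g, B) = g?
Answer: Add(Rational(1, 35), Mul(-448, Pow(7, Rational(1, 2)))) ≈ -1185.3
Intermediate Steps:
v = Pow(7, Rational(1, 2)) (v = Pow(Add(5, 2), Rational(1, 2)) = Pow(7, Rational(1, 2)) ≈ 2.6458)
Function('q')(W) = Mul(2, W) (Function('q')(W) = Mul(W, 2) = Mul(2, W))
f = Rational(1, 35) (f = Pow(Add(-39, 74), -1) = Pow(35, -1) = Rational(1, 35) ≈ 0.028571)
Add(Mul(Function('q')(v), -224), f) = Add(Mul(Mul(2, Pow(7, Rational(1, 2))), -224), Rational(1, 35)) = Add(Mul(-448, Pow(7, Rational(1, 2))), Rational(1, 35)) = Add(Rational(1, 35), Mul(-448, Pow(7, Rational(1, 2))))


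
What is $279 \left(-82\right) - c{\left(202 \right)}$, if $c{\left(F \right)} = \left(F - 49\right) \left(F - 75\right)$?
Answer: $-42309$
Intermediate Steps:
$c{\left(F \right)} = \left(-75 + F\right) \left(-49 + F\right)$ ($c{\left(F \right)} = \left(-49 + F\right) \left(-75 + F\right) = \left(-75 + F\right) \left(-49 + F\right)$)
$279 \left(-82\right) - c{\left(202 \right)} = 279 \left(-82\right) - \left(3675 + 202^{2} - 25048\right) = -22878 - \left(3675 + 40804 - 25048\right) = -22878 - 19431 = -42309$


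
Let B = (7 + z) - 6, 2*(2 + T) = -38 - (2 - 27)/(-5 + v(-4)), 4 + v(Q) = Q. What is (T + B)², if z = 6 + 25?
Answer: 68121/676 ≈ 100.77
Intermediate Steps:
v(Q) = -4 + Q
z = 31
T = -571/26 (T = -2 + (-38 - (2 - 27)/(-5 + (-4 - 4)))/2 = -2 + (-38 - (-25)/(-5 - 8))/2 = -2 + (-38 - (-25)/(-13))/2 = -2 + (-38 - (-25)*(-1)/13)/2 = -2 + (-38 - 1*25/13)/2 = -2 + (-38 - 25/13)/2 = -2 + (½)*(-519/13) = -2 - 519/26 = -571/26 ≈ -21.962)
B = 32 (B = (7 + 31) - 6 = 38 - 6 = 32)
(T + B)² = (-571/26 + 32)² = (261/26)² = 68121/676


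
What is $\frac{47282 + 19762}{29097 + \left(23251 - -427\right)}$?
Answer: $\frac{67044}{52775} \approx 1.2704$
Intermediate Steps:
$\frac{47282 + 19762}{29097 + \left(23251 - -427\right)} = \frac{67044}{29097 + \left(23251 + 427\right)} = \frac{67044}{29097 + 23678} = \frac{67044}{52775}$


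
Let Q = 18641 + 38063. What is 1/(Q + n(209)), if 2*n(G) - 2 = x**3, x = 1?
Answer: 2/113411 ≈ 1.7635e-5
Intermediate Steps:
n(G) = 3/2 (n(G) = 1 + (1/2)*1**3 = 1 + (1/2)*1 = 1 + 1/2 = 3/2)
Q = 56704
1/(Q + n(209)) = 1/(56704 + 3/2) = 1/(113411/2) = 2/113411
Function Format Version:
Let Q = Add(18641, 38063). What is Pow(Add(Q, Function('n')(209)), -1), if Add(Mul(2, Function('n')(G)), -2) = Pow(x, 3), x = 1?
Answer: Rational(2, 113411) ≈ 1.7635e-5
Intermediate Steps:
Function('n')(G) = Rational(3, 2) (Function('n')(G) = Add(1, Mul(Rational(1, 2), Pow(1, 3))) = Add(1, Mul(Rational(1, 2), 1)) = Add(1, Rational(1, 2)) = Rational(3, 2))
Q = 56704
Pow(Add(Q, Function('n')(209)), -1) = Pow(Add(56704, Rational(3, 2)), -1) = Pow(Rational(113411, 2), -1) = Rational(2, 113411)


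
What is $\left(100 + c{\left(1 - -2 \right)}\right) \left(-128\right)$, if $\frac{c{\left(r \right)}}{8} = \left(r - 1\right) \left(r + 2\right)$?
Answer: $-23040$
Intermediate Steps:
$c{\left(r \right)} = 8 \left(-1 + r\right) \left(2 + r\right)$ ($c{\left(r \right)} = 8 \left(r - 1\right) \left(r + 2\right) = 8 \left(-1 + r\right) \left(2 + r\right)$)
$\left(100 + c{\left(1 - -2 \right)}\right) \left(-128\right) = \left(100 + \left(-16 + 8 \left(1 - -2\right) + 8 \left(1 - -2\right)^{2}\right)\right) \left(-128\right) = \left(100 + \left(-16 + 8 \left(1 + 2\right) + 8 \left(1 + 2\right)^{2}\right)\right) \left(-128\right) = \left(100 + \left(-16 + 8 \cdot 3 + 8 \cdot 3^{2}\right)\right) \left(-128\right) = \left(100 + \left(-16 + 24 + 8 \cdot 9\right)\right) \left(-128\right) = \left(100 + \left(-16 + 24 + 72\right)\right) \left(-128\right) = \left(100 + 80\right) \left(-128\right) = 180 \left(-128\right) = -23040$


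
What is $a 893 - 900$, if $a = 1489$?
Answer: $1328777$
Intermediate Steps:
$a 893 - 900 = 1489 \cdot 893 - 900 = 1329677 - 900 = 1328777$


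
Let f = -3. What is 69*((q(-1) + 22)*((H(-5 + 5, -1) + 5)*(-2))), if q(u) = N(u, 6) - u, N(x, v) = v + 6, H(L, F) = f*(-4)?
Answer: -82110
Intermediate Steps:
H(L, F) = 12 (H(L, F) = -3*(-4) = 12)
N(x, v) = 6 + v
q(u) = 12 - u (q(u) = (6 + 6) - u = 12 - u)
69*((q(-1) + 22)*((H(-5 + 5, -1) + 5)*(-2))) = 69*(((12 - 1*(-1)) + 22)*((12 + 5)*(-2))) = 69*(((12 + 1) + 22)*(17*(-2))) = 69*((13 + 22)*(-34)) = 69*(35*(-34)) = 69*(-1190) = -82110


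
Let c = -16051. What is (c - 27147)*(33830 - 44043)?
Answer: 441181174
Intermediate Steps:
(c - 27147)*(33830 - 44043) = (-16051 - 27147)*(33830 - 44043) = -43198*(-10213) = 441181174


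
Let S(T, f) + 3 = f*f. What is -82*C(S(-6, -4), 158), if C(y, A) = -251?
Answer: 20582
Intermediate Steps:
S(T, f) = -3 + f² (S(T, f) = -3 + f*f = -3 + f²)
-82*C(S(-6, -4), 158) = -82*(-251) = 20582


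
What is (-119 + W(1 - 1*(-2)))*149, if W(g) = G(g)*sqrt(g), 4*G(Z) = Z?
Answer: -17731 + 447*sqrt(3)/4 ≈ -17537.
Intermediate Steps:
G(Z) = Z/4
W(g) = g**(3/2)/4 (W(g) = (g/4)*sqrt(g) = g**(3/2)/4)
(-119 + W(1 - 1*(-2)))*149 = (-119 + (1 - 1*(-2))**(3/2)/4)*149 = (-119 + (1 + 2)**(3/2)/4)*149 = (-119 + 3**(3/2)/4)*149 = (-119 + (3*sqrt(3))/4)*149 = (-119 + 3*sqrt(3)/4)*149 = -17731 + 447*sqrt(3)/4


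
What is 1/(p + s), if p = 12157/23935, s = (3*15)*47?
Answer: 23935/50634682 ≈ 0.00047270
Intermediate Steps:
s = 2115 (s = 45*47 = 2115)
p = 12157/23935 (p = 12157*(1/23935) = 12157/23935 ≈ 0.50792)
1/(p + s) = 1/(12157/23935 + 2115) = 1/(50634682/23935) = 23935/50634682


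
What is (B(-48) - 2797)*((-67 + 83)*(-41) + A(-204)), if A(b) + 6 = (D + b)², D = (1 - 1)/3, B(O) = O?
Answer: -116514130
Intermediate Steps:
D = 0 (D = 0*(⅓) = 0)
A(b) = -6 + b² (A(b) = -6 + (0 + b)² = -6 + b²)
(B(-48) - 2797)*((-67 + 83)*(-41) + A(-204)) = (-48 - 2797)*((-67 + 83)*(-41) + (-6 + (-204)²)) = -2845*(16*(-41) + (-6 + 41616)) = -2845*(-656 + 41610) = -2845*40954 = -116514130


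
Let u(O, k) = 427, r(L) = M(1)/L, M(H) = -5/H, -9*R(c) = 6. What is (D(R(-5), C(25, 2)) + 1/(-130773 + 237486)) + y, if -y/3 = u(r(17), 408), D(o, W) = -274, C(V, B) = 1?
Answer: -165938714/106713 ≈ -1555.0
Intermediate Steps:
R(c) = -⅔ (R(c) = -⅑*6 = -⅔)
r(L) = -5/L (r(L) = (-5/1)/L = (-5*1)/L = -5/L)
y = -1281 (y = -3*427 = -1281)
(D(R(-5), C(25, 2)) + 1/(-130773 + 237486)) + y = (-274 + 1/(-130773 + 237486)) - 1281 = (-274 + 1/106713) - 1281 = -29239361/106713 - 1281 = -165938714/106713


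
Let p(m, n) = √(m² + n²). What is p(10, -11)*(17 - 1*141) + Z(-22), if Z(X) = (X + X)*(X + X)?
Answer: 1936 - 124*√221 ≈ 92.607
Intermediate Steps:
Z(X) = 4*X² (Z(X) = (2*X)*(2*X) = 4*X²)
p(10, -11)*(17 - 1*141) + Z(-22) = √(10² + (-11)²)*(17 - 1*141) + 4*(-22)² = √(100 + 121)*(17 - 141) + 4*484 = √221*(-124) + 1936 = -124*√221 + 1936 = 1936 - 124*√221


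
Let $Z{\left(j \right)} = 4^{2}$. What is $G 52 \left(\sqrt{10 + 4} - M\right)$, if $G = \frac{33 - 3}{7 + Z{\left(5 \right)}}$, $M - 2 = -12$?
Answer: $\frac{15600}{23} + \frac{1560 \sqrt{14}}{23} \approx 932.04$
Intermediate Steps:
$Z{\left(j \right)} = 16$
$M = -10$ ($M = 2 - 12 = -10$)
$G = \frac{30}{23}$ ($G = \frac{33 - 3}{7 + 16} = \frac{30}{23} \approx 1.3043$)
$G 52 \left(\sqrt{10 + 4} - M\right) = \frac{30}{23} \cdot 52 \left(\sqrt{10 + 4} - -10\right) = \frac{1560 \left(\sqrt{14} + 10\right)}{23} = \frac{1560 \left(10 + \sqrt{14}\right)}{23} = \frac{15600}{23} + \frac{1560 \sqrt{14}}{23}$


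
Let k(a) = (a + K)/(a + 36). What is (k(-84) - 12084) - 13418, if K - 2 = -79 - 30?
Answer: -1223905/48 ≈ -25498.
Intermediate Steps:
K = -107 (K = 2 + (-79 - 30) = 2 - 109 = -107)
k(a) = (-107 + a)/(36 + a) (k(a) = (a - 107)/(a + 36) = (-107 + a)/(36 + a))
(k(-84) - 12084) - 13418 = ((-107 - 84)/(36 - 84) - 12084) - 13418 = (-191/(-48) - 12084) - 13418 = (-1/48*(-191) - 12084) - 13418 = (191/48 - 12084) - 13418 = -579841/48 - 13418 = -1223905/48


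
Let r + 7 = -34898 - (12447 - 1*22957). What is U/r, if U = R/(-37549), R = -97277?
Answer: -97277/916007855 ≈ -0.00010620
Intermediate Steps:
U = 97277/37549 (U = -97277/(-37549) = -97277*(-1/37549) = 97277/37549 ≈ 2.5907)
r = -24395 (r = -7 + (-34898 - (12447 - 1*22957)) = -7 + (-34898 - (12447 - 22957)) = -7 + (-34898 - 1*(-10510)) = -7 + (-34898 + 10510) = -7 - 24388 = -24395)
U/r = (97277/37549)/(-24395) = (97277/37549)*(-1/24395) = -97277/916007855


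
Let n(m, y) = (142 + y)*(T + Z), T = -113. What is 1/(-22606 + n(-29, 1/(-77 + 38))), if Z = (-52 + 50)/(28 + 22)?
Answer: -325/12562804 ≈ -2.5870e-5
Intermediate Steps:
Z = -1/25 (Z = -2/50 = -2*1/50 = -1/25 ≈ -0.040000)
n(m, y) = -401292/25 - 2826*y/25 (n(m, y) = (142 + y)*(-113 - 1/25) = (142 + y)*(-2826/25) = -401292/25 - 2826*y/25)
1/(-22606 + n(-29, 1/(-77 + 38))) = 1/(-22606 + (-401292/25 - 2826/(25*(-77 + 38)))) = 1/(-22606 + (-401292/25 - 2826/25/(-39))) = 1/(-22606 + (-401292/25 - 2826/25*(-1/39))) = 1/(-22606 + (-401292/25 + 942/325)) = 1/(-22606 - 5215854/325) = 1/(-12562804/325) = -325/12562804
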